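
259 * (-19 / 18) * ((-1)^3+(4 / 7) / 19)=1591 / 6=265.17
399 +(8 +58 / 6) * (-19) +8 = 214 / 3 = 71.33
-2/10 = -0.20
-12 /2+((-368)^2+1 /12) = 1625017 /12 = 135418.08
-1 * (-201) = 201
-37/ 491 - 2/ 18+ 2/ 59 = -39778/ 260721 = -0.15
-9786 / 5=-1957.20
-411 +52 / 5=-2003 / 5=-400.60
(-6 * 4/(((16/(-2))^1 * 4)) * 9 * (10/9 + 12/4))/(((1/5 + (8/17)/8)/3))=28305/88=321.65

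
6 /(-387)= -2 /129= -0.02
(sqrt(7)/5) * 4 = 4 * sqrt(7)/5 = 2.12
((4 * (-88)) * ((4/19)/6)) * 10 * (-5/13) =47.50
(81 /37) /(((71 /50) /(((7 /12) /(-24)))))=-0.04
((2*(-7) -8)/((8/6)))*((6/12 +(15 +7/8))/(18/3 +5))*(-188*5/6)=30785/8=3848.12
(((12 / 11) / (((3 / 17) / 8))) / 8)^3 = 314432 / 1331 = 236.24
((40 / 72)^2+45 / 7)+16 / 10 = 23636 / 2835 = 8.34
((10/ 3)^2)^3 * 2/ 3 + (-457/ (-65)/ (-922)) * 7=914.44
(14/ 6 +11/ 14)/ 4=131/ 168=0.78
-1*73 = -73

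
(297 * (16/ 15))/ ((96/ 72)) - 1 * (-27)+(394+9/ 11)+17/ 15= 108991/ 165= 660.55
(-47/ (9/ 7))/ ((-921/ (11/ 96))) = 3619/ 795744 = 0.00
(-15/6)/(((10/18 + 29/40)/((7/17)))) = -6300/7837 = -0.80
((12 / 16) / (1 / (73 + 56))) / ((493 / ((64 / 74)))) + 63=1152279 / 18241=63.17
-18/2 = -9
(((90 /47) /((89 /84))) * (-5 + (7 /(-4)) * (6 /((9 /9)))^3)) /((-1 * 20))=144774 /4183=34.61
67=67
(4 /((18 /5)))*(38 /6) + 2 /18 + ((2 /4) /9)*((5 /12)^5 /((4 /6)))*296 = 2783657 /373248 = 7.46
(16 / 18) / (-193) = -8 / 1737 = -0.00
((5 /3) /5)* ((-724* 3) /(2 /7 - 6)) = 126.70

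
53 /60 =0.88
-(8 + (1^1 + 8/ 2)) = -13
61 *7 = 427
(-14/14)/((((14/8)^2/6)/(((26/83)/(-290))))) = 1248/589715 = 0.00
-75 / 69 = -25 / 23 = -1.09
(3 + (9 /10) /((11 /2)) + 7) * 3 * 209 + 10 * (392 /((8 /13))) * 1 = 12742.60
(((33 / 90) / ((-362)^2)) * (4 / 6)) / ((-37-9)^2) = 11 / 12478009680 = 0.00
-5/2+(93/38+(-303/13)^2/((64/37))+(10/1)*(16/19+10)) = 422.43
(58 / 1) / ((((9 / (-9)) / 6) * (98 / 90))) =-15660 / 49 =-319.59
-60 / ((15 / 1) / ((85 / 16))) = -85 / 4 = -21.25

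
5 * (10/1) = 50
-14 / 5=-2.80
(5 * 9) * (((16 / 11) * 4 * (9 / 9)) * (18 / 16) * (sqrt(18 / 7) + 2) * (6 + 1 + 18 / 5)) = 103032 * sqrt(14) / 77 + 68688 / 11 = 11250.99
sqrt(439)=20.95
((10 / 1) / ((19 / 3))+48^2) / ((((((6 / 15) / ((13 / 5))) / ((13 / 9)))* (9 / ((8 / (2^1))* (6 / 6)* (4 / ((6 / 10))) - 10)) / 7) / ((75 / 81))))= 10796353750 / 41553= 259821.28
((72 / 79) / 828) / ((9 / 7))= 14 / 16353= 0.00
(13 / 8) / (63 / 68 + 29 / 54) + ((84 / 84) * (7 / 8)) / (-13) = 291475 / 279448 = 1.04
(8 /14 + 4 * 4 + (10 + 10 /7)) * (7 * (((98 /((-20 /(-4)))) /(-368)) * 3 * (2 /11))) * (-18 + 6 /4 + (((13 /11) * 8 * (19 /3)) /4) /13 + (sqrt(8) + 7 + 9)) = -14406 * sqrt(2) /1265-103243 /27830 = -19.82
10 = 10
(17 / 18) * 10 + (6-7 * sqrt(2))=139 / 9-7 * sqrt(2)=5.54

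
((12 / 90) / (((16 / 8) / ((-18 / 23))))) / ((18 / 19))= -19 / 345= -0.06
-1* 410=-410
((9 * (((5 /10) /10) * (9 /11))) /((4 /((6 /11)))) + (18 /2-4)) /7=0.72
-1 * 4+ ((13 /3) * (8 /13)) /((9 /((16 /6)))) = -3.21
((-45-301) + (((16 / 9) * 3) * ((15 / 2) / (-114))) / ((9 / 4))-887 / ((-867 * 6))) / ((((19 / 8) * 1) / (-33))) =4513939100 / 938961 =4807.38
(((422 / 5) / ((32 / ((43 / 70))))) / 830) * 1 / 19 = 9073 / 88312000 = 0.00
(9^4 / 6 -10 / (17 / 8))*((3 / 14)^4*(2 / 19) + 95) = 1283468016899 / 12408368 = 103435.68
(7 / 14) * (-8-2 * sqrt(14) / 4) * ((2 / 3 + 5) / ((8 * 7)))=-17 / 42-17 * sqrt(14) / 672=-0.50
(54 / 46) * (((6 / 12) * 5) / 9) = 15 / 46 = 0.33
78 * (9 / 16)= 351 / 8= 43.88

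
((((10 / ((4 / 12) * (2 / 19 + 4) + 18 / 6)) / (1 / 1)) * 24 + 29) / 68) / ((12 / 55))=383185 / 67728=5.66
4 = 4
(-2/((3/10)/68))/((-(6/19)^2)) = 122740/27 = 4545.93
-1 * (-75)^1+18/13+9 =1110/13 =85.38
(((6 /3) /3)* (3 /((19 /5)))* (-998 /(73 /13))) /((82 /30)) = -34.22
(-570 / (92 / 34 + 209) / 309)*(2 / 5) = -1292 / 370697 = -0.00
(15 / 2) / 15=1 / 2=0.50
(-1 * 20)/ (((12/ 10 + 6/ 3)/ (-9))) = 225/ 4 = 56.25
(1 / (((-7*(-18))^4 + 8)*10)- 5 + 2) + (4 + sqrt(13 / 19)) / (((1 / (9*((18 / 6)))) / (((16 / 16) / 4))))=27*sqrt(247) / 76 + 60491372161 / 2520473840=29.58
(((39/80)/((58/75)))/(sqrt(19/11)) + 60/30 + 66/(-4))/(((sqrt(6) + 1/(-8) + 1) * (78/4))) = -1856 * sqrt(6)/13065-21 * sqrt(209)/73834 + 12 * sqrt(1254)/36917 + 1624/13065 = -0.22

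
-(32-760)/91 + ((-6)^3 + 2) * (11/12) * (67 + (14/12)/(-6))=-2828957/216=-13097.02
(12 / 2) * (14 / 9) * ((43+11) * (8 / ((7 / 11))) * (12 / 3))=25344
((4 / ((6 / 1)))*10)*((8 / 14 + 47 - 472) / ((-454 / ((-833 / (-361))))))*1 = 3535490 / 245841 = 14.38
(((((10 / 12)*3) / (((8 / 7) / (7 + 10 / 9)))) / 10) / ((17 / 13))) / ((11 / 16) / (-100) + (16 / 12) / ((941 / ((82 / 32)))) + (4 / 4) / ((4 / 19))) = 312553150 / 1093447497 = 0.29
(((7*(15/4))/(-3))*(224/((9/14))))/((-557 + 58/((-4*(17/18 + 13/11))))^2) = -303968315/31693256676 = -0.01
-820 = -820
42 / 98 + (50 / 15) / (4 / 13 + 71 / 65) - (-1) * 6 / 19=3.13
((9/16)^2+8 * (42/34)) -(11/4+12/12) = 28065/4352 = 6.45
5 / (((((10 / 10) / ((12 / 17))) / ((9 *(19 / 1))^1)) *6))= 1710 / 17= 100.59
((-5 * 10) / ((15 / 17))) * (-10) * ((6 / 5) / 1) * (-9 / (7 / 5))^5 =-125479125000 / 16807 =-7465884.75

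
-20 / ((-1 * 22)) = 10 / 11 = 0.91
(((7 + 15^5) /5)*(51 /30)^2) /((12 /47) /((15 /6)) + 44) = 5157342853 /518200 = 9952.42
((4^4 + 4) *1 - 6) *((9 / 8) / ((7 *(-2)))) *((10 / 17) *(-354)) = 1011555 / 238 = 4250.23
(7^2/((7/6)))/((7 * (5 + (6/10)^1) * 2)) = 15/28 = 0.54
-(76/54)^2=-1444/729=-1.98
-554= -554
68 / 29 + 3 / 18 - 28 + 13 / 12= -2831 / 116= -24.41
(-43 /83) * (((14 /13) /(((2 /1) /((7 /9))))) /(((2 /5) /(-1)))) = 10535 /19422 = 0.54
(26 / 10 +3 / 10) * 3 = 87 / 10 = 8.70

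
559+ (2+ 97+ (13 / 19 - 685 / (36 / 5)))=385465 / 684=563.55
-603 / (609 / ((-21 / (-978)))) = -201 / 9454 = -0.02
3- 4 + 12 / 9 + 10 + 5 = 46 / 3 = 15.33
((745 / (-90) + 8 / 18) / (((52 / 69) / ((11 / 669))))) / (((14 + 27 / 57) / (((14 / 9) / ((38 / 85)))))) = -128639 / 3130920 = -0.04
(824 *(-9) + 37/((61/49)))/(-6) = 450563/366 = 1231.05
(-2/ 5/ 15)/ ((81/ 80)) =-32/ 1215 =-0.03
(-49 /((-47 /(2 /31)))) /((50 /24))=1176 /36425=0.03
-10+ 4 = -6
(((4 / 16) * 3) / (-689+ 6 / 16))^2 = 36 / 30349081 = 0.00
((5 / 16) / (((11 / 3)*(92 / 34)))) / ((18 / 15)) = 425 / 16192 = 0.03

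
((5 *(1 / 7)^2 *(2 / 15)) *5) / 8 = 5 / 588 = 0.01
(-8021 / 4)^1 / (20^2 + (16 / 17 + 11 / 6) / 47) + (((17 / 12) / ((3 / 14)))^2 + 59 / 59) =24665868661 / 621394092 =39.69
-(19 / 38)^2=-1 / 4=-0.25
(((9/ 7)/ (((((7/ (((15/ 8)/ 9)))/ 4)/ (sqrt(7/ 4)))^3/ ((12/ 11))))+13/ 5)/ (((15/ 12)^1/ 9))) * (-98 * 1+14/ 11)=-497952/ 275 - 8550 * sqrt(7)/ 5929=-1814.55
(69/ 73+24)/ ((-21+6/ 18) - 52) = -0.34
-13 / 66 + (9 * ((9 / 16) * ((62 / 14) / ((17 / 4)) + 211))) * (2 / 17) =67342613 / 534072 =126.09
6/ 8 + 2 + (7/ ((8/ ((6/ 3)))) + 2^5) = 73/ 2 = 36.50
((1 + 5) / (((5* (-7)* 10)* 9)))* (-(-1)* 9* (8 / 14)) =-12 / 1225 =-0.01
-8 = -8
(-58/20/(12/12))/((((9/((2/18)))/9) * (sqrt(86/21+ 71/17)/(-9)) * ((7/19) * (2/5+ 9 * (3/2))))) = 551 * sqrt(1054221)/2873269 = 0.20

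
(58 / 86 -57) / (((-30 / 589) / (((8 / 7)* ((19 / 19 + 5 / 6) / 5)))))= 4483468 / 9675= 463.41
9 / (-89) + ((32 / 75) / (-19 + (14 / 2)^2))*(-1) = -11549 / 100125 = -0.12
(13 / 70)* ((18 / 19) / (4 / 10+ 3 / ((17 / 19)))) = 1989 / 42427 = 0.05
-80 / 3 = -26.67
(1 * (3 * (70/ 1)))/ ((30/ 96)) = 672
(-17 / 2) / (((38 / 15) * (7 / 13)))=-3315 / 532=-6.23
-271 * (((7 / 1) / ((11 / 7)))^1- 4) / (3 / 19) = -25745 / 33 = -780.15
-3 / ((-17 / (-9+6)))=-9 / 17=-0.53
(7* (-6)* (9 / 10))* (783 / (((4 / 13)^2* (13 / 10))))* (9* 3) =-51943437 / 8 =-6492929.62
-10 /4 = -5 /2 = -2.50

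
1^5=1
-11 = -11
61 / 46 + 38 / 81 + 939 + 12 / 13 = 45614951 / 48438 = 941.72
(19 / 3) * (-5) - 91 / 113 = -11008 / 339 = -32.47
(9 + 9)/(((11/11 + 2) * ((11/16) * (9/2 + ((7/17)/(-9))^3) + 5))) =687662784/927620897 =0.74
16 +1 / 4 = 65 / 4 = 16.25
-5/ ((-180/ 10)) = 5/ 18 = 0.28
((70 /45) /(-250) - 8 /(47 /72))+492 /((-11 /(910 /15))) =-1585344619 /581625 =-2725.72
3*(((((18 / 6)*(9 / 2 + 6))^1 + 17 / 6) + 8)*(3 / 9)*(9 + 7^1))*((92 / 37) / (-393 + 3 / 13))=-52832 / 12321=-4.29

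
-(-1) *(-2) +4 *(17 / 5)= 58 / 5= 11.60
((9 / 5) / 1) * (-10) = -18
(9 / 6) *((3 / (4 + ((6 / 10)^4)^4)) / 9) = 152587890625 / 1220789218442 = 0.12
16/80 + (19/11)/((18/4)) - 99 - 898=-493226/495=-996.42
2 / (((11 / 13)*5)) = 26 / 55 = 0.47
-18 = -18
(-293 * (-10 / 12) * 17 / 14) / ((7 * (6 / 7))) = 24905 / 504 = 49.41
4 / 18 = 2 / 9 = 0.22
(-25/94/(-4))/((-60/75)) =-125/1504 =-0.08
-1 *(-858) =858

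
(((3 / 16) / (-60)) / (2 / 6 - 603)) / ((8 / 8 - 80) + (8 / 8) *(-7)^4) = 1 / 447805440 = 0.00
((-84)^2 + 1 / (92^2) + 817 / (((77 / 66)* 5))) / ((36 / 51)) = 36239920051 / 3554880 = 10194.41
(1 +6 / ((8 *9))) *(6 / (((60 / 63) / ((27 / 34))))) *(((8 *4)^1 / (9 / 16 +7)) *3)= 707616 / 10285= 68.80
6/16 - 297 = -2373/8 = -296.62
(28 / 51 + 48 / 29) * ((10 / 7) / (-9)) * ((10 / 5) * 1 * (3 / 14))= -32600 / 217413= -0.15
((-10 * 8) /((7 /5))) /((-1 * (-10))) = -40 /7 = -5.71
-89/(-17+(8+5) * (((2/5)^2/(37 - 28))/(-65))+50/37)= 3704625/651523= 5.69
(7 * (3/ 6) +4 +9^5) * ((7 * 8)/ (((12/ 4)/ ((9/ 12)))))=826791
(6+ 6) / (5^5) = 12 / 3125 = 0.00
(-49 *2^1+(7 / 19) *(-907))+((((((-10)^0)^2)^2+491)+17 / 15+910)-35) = 266753 / 285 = 935.98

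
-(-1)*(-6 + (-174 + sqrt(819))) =-180 + 3*sqrt(91) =-151.38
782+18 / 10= 3919 / 5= 783.80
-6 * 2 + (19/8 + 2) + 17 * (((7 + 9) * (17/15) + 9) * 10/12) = 27127/72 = 376.76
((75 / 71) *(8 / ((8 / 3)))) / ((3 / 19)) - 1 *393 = -372.93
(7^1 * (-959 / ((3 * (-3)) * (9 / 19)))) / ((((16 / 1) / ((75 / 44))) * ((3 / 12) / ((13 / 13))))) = 3188675 / 4752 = 671.02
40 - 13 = 27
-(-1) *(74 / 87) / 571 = 74 / 49677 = 0.00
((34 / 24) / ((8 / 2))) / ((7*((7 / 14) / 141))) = 799 / 56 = 14.27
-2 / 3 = -0.67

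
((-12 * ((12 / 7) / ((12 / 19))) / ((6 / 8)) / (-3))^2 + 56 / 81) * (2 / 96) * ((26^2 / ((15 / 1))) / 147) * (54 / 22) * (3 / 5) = 35257118 / 17827425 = 1.98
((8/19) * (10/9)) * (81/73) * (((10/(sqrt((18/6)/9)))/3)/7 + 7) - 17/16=2400 * sqrt(3)/9709 + 57061/22192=3.00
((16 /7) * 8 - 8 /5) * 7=584 /5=116.80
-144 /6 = -24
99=99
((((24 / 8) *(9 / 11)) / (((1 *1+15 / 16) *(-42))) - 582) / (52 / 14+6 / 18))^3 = -72403156148972344632 / 24351174571625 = -2973292.15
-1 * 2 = -2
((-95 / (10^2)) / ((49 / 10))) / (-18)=19 / 1764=0.01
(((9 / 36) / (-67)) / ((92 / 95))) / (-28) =95 / 690368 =0.00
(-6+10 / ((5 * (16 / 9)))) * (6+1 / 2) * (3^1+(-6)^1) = 1521 / 16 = 95.06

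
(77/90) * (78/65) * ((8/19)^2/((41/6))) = 9856/370025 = 0.03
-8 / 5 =-1.60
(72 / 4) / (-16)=-9 / 8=-1.12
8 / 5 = 1.60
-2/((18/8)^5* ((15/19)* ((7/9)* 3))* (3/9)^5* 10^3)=-4864/1063125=-0.00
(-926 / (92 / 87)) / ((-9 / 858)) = 1920061 / 23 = 83480.91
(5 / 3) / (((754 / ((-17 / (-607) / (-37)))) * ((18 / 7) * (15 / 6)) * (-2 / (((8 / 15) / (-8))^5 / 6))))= -119 / 4166420184225000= -0.00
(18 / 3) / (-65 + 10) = -6 / 55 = -0.11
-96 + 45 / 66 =-2097 / 22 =-95.32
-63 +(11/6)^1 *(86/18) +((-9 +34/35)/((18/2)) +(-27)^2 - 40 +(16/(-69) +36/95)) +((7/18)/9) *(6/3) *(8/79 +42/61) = 7571243225209/11940470010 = 634.08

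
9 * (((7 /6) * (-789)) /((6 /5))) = -27615 /4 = -6903.75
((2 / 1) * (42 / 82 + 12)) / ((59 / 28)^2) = 5.64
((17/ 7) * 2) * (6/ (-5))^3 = -7344/ 875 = -8.39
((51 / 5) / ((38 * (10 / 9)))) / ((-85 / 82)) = -1107 / 4750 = -0.23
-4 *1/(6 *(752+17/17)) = -2/2259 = -0.00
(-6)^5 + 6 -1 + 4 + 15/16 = -124257/16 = -7766.06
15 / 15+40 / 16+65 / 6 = 43 / 3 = 14.33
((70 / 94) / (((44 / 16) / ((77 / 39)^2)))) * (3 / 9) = 75460 / 214461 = 0.35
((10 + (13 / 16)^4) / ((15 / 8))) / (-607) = -0.01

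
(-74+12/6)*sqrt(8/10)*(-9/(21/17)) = 7344*sqrt(5)/35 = 469.19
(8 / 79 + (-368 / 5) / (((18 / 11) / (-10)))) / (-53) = -319864 / 37683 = -8.49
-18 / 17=-1.06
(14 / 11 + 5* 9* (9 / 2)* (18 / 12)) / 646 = 13421 / 28424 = 0.47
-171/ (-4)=171/ 4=42.75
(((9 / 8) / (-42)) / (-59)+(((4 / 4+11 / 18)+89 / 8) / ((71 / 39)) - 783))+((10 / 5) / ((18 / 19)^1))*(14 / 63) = -29472334285 / 38002608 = -775.53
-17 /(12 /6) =-17 /2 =-8.50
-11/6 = -1.83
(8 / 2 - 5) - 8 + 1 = -8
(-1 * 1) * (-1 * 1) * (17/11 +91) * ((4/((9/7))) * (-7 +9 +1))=28504/33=863.76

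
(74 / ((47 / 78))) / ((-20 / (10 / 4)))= -1443 / 94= -15.35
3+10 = 13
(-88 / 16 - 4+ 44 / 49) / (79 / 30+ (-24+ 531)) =-12645 / 749161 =-0.02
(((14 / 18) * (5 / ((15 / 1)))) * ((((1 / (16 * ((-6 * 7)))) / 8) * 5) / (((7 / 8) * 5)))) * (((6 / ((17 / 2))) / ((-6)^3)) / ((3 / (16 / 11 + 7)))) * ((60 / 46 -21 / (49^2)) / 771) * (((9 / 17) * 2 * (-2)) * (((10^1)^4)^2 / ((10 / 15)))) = -330053125000 / 1218168630063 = -0.27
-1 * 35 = -35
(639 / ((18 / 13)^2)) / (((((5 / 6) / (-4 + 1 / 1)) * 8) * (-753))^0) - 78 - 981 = -26125 / 36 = -725.69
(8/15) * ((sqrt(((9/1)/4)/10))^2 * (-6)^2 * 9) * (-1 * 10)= -1944/5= -388.80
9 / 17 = 0.53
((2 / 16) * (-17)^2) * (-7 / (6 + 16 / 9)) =-32.51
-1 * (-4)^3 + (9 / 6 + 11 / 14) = 66.29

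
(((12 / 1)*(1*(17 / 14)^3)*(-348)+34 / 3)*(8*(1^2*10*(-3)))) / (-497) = -614567680 / 170471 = -3605.12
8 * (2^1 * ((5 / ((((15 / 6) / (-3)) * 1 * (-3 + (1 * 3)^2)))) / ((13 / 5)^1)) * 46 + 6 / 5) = -17776 / 65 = -273.48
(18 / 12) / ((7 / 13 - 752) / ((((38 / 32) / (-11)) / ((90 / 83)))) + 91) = 61503 / 313213102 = 0.00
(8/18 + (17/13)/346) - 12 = -467639/40482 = -11.55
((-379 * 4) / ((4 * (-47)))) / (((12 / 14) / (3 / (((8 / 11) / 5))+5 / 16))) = 196.98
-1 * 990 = -990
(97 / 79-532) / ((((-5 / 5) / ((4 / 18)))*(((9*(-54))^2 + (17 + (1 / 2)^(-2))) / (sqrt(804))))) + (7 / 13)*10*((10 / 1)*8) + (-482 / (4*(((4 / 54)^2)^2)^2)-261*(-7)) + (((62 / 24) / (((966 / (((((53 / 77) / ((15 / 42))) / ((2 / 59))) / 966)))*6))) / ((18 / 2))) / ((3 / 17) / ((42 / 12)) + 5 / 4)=-81321443623800253991840887 / 611713256394240 + 6212*sqrt(201) / 6220381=-132940463156.12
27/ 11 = 2.45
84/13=6.46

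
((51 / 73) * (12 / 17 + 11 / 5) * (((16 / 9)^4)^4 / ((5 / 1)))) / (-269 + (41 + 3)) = -4556345786206259249152 / 253632138349095736875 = -17.96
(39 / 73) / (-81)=-13 / 1971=-0.01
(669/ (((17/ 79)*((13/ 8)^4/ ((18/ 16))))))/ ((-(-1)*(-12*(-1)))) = 20294784/ 485537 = 41.80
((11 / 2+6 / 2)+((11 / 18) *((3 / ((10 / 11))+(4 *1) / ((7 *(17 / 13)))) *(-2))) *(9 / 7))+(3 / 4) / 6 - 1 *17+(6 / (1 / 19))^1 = 3323757 / 33320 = 99.75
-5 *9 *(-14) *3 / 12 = 315 / 2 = 157.50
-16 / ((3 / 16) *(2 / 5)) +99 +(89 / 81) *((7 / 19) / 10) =-1758967 / 15390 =-114.29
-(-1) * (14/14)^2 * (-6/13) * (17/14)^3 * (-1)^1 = 14739/17836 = 0.83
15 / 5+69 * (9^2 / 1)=5592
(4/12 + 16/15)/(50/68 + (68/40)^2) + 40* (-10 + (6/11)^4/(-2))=-36217892580/90232483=-401.38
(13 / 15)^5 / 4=371293 / 3037500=0.12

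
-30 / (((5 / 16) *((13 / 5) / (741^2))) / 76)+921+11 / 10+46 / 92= -7704024187 / 5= -1540804837.40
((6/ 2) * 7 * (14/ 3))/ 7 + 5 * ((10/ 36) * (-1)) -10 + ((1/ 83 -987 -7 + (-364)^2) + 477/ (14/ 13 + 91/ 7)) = 11987630425/ 91134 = 131538.51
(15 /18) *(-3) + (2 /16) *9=-11 /8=-1.38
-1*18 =-18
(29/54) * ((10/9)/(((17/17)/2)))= 290/243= 1.19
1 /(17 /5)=5 /17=0.29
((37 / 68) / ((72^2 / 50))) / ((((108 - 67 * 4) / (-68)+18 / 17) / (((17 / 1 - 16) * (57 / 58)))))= 17575 / 11625984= 0.00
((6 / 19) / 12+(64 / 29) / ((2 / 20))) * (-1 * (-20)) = 441.91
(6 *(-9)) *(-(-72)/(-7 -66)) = 3888/73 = 53.26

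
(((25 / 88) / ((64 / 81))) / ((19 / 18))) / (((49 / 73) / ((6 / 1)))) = 3991275 / 1310848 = 3.04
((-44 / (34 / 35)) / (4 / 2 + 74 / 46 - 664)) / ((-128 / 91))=-0.05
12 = 12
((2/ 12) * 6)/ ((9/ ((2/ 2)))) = 0.11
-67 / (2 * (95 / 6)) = -201 / 95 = -2.12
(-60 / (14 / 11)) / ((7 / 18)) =-5940 / 49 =-121.22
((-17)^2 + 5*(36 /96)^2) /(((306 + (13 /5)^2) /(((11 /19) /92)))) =0.01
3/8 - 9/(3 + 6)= -5/8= -0.62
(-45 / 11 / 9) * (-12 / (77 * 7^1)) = 60 / 5929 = 0.01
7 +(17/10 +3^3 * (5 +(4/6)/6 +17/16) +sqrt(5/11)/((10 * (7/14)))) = sqrt(55)/55 +14031/80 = 175.52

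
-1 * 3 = -3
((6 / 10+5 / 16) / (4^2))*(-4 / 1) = -73 / 320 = -0.23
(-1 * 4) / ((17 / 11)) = -44 / 17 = -2.59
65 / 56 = 1.16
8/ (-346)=-4/ 173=-0.02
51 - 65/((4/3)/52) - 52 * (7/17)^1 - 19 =-42915/17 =-2524.41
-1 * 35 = -35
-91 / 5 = -18.20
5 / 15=1 / 3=0.33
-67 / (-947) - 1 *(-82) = 77721 / 947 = 82.07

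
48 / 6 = 8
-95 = -95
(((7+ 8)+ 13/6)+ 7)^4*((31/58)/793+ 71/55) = 1106745382375/2512224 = 440544.07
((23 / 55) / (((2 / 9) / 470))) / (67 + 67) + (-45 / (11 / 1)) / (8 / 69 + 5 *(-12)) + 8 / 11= 22522901 / 3045284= 7.40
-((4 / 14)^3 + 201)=-68951 / 343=-201.02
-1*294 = -294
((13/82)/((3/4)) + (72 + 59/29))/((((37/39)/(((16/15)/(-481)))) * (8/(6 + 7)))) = -1377142/4883223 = -0.28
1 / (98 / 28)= 0.29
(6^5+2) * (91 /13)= 54446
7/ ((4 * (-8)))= -7/ 32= -0.22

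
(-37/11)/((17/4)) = -148/187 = -0.79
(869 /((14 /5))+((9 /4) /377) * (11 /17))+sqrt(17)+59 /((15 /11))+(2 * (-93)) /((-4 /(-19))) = -1426299737 /2691780+sqrt(17) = -525.75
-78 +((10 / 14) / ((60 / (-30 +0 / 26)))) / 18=-19661 / 252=-78.02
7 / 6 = 1.17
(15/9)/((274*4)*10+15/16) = 16/105225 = 0.00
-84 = -84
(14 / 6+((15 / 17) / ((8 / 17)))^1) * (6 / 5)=101 / 20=5.05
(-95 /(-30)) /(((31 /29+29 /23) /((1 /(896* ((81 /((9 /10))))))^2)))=12673 /60632196710400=0.00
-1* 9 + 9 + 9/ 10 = 0.90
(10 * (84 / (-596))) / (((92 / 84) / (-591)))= 2606310 / 3427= 760.52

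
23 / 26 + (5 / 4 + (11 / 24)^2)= 17557 / 7488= 2.34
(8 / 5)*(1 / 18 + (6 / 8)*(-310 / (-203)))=1.92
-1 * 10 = -10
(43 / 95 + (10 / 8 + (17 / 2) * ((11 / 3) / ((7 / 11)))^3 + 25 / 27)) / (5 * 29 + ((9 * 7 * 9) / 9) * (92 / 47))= 269375442659 / 44380378980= 6.07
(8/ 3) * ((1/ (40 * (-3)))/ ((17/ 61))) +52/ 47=36913/ 35955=1.03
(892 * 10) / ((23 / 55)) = 490600 / 23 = 21330.43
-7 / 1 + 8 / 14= -45 / 7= -6.43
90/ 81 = 10/ 9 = 1.11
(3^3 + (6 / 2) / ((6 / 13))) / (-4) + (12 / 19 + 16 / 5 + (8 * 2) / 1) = 8707 / 760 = 11.46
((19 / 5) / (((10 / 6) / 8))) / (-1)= -456 / 25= -18.24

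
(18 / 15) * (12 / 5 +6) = 252 / 25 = 10.08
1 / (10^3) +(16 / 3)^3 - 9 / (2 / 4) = 3610027 / 27000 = 133.70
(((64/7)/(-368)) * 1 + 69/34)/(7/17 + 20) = 10973/111734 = 0.10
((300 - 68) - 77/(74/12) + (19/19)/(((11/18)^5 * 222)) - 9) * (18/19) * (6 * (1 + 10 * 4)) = 5555993887476/113218853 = 49073.05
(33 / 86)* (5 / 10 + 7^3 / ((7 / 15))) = 48543 / 172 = 282.23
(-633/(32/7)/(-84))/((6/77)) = 16247/768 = 21.15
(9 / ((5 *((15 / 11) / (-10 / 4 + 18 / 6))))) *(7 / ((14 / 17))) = 561 / 100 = 5.61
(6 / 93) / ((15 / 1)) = 2 / 465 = 0.00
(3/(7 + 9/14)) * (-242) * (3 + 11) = -142296/107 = -1329.87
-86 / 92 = -0.93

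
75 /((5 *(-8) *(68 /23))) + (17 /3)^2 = 154111 /4896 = 31.48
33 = 33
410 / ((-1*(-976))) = 205 / 488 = 0.42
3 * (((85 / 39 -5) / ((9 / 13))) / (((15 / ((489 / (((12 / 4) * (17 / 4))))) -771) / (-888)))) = -21229120 / 1507311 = -14.08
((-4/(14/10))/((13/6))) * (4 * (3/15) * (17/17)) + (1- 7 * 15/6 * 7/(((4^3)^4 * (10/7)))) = -335575533/6106906624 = -0.05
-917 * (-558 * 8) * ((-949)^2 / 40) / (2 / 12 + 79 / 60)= 5529899079432 / 89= 62133697521.71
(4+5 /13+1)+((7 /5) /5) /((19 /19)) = 1841 /325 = 5.66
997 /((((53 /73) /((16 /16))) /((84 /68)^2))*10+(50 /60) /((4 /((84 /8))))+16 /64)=513542736 /3706247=138.56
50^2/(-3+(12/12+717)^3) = 0.00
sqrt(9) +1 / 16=49 / 16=3.06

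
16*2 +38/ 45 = 1478/ 45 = 32.84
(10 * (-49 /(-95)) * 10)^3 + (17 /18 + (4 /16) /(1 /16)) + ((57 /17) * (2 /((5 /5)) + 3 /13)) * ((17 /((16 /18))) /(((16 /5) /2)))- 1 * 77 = 137237.35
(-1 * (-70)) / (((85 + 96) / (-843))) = -59010 / 181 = -326.02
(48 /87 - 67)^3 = -7155584983 /24389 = -293393.95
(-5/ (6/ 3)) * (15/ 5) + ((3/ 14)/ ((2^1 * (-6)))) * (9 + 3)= -54/ 7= -7.71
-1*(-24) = 24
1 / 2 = 0.50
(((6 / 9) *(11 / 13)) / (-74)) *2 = -0.02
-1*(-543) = 543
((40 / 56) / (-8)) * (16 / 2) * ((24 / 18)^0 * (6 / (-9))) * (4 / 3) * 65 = 2600 / 63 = 41.27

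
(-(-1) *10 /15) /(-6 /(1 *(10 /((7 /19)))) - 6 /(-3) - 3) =-95 /174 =-0.55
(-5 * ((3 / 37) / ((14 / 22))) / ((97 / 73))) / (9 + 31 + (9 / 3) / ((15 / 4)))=-20075 / 1708364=-0.01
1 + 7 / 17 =24 / 17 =1.41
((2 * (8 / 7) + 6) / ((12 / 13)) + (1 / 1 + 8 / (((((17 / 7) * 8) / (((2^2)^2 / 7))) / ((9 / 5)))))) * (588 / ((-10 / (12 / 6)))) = -583282 / 425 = -1372.43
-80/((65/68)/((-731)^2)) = -581384768/13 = -44721905.23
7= 7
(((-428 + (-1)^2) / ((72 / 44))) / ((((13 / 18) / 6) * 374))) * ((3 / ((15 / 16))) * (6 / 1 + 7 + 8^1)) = -430416 / 1105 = -389.52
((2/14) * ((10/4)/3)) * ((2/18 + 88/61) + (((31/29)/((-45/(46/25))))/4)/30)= 185484007/1003023000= 0.18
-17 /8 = -2.12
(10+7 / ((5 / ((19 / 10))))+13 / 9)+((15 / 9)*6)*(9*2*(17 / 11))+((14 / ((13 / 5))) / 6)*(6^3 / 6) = 20887621 / 64350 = 324.59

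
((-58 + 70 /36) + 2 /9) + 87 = 187 /6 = 31.17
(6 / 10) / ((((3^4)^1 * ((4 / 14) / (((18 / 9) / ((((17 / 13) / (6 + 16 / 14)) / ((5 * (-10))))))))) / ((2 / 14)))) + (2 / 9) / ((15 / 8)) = -30596 / 16065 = -1.90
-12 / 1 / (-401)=12 / 401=0.03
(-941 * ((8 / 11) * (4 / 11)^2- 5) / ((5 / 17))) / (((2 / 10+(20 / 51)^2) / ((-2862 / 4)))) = -3632021124327 / 114466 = -31730130.56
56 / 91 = 8 / 13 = 0.62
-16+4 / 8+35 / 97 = -2937 / 194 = -15.14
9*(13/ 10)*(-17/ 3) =-663/ 10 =-66.30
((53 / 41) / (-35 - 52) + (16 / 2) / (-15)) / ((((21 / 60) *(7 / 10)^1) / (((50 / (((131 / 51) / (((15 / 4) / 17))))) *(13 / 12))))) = -79438125 / 7632191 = -10.41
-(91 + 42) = -133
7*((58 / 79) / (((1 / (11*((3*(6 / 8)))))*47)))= 20097 / 7426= 2.71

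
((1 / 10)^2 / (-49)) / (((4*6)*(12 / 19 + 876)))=-19 / 1958745600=-0.00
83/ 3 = 27.67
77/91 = 11/13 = 0.85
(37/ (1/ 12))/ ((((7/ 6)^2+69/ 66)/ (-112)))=-19692288/ 953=-20663.47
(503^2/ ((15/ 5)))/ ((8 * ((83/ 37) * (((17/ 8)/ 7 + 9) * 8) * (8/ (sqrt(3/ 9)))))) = 65529331 * sqrt(3)/ 24907968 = 4.56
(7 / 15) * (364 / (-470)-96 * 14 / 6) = -369754 / 3525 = -104.89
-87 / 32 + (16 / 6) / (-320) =-1309 / 480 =-2.73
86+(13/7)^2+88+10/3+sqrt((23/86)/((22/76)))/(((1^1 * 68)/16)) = 4 * sqrt(206701)/8041+26575/147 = 181.01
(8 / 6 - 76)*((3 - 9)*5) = 2240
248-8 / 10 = 247.20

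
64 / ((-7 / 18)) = -1152 / 7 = -164.57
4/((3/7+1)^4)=2401/2500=0.96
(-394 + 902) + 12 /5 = 2552 /5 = 510.40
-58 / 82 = -29 / 41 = -0.71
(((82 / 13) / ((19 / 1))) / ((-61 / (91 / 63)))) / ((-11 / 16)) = 1312 / 114741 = 0.01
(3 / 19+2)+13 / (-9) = 122 / 171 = 0.71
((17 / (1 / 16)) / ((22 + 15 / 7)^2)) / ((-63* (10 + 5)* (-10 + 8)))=952 / 3855735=0.00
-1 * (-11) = 11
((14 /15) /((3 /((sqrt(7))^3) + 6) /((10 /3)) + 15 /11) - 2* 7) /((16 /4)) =-284574745 /83057742 - 5929* sqrt(7) /13842957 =-3.43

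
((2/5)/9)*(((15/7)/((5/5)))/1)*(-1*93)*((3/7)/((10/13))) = -1209/245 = -4.93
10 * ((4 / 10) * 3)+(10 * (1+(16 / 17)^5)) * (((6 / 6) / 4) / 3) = 38190623 / 2839714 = 13.45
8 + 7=15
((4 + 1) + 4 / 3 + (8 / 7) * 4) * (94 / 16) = 10763 / 168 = 64.07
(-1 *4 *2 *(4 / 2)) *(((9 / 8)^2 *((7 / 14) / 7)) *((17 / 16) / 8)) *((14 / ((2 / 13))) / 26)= -1377 / 2048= -0.67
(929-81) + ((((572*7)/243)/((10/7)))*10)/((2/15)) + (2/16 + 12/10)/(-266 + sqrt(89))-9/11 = 2156197943401/1259285940-53*sqrt(89)/2826680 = 1712.24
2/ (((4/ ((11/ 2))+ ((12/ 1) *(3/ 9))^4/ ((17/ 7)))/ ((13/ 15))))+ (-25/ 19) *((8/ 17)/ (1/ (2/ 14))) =-0.07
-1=-1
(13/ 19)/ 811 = 13/ 15409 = 0.00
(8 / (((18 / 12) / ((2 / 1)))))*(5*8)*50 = 21333.33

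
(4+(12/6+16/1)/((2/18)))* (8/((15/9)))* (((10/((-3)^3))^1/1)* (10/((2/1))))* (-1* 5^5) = 41500000/9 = 4611111.11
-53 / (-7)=7.57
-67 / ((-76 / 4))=67 / 19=3.53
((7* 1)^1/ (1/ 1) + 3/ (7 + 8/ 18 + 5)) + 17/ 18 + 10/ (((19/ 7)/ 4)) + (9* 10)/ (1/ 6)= 10781089/ 19152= 562.92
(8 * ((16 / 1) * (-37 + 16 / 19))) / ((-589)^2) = -87936 / 6591499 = -0.01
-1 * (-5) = 5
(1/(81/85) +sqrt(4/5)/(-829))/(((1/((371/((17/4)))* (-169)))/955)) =-1197550900/81 +95804072* sqrt(5)/14093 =-14769378.24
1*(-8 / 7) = -8 / 7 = -1.14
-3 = -3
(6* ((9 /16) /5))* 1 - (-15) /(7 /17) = 10389 /280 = 37.10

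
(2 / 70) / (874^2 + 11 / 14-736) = 2 / 53419855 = 0.00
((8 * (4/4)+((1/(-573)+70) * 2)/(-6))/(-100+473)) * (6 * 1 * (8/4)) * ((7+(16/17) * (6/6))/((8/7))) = -8302455/2422262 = -3.43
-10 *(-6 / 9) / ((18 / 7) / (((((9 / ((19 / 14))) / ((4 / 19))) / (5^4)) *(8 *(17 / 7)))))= 952 / 375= 2.54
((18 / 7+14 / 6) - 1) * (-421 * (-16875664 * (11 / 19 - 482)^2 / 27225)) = 5415912843814683808 / 22932525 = 236167314493.92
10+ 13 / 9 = 103 / 9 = 11.44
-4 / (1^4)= -4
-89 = -89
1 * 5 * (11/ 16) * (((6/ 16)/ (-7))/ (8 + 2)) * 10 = -0.18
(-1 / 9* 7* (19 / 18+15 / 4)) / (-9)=1211 / 2916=0.42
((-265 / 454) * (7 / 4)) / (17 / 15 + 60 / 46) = -0.42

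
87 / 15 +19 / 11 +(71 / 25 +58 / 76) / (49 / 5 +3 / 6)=847851 / 107635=7.88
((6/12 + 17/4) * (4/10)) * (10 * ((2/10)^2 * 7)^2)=931/625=1.49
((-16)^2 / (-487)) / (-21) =256 / 10227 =0.03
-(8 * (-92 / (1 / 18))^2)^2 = -481306031161344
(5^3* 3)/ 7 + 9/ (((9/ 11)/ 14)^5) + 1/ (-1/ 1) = 606322065616/ 45927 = 13201865.26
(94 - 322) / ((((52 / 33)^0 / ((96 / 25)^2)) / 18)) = -37822464 / 625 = -60515.94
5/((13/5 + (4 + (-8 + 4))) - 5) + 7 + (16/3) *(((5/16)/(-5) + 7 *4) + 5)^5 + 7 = 40649302794319/196608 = 206753045.63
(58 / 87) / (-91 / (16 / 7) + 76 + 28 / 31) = 992 / 55191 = 0.02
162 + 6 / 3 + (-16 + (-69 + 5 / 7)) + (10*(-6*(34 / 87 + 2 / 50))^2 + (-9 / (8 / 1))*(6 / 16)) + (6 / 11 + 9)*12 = 135031918981 / 518056000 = 260.65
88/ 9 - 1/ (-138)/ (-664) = 2687869/ 274896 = 9.78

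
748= 748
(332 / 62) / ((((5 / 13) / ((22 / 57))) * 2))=23738 / 8835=2.69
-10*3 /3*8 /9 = -80 /9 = -8.89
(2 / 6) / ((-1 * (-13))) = 1 / 39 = 0.03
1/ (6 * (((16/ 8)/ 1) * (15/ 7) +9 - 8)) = 7/ 222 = 0.03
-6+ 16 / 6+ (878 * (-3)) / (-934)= -719 / 1401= -0.51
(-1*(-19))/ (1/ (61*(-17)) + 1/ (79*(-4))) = -6226148/ 1353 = -4601.74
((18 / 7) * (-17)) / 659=-306 / 4613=-0.07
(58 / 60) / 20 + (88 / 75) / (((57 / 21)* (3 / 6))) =3469 / 3800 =0.91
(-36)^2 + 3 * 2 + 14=1316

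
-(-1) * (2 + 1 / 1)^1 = 3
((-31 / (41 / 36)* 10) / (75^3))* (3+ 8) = -0.01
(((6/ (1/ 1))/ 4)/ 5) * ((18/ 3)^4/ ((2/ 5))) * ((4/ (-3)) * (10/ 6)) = -2160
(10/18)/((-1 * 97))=-5/873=-0.01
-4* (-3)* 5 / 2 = 30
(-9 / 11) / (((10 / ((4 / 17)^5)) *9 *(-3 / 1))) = 512 / 234276405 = 0.00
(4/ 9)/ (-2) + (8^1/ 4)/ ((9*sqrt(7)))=-2/ 9 + 2*sqrt(7)/ 63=-0.14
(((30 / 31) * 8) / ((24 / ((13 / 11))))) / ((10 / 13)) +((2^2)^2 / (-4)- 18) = -7333 / 341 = -21.50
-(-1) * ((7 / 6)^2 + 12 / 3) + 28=1201 / 36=33.36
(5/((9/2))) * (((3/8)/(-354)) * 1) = -5/4248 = -0.00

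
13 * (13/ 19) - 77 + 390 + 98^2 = 188592/ 19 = 9925.89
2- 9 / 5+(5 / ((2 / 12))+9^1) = 196 / 5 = 39.20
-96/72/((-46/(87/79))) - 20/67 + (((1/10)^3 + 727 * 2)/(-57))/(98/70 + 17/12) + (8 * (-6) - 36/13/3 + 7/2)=-54.75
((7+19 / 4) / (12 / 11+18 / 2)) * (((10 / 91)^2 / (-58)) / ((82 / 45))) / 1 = -193875 / 1457224132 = -0.00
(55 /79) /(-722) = -55 /57038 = -0.00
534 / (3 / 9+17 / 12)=2136 / 7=305.14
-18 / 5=-3.60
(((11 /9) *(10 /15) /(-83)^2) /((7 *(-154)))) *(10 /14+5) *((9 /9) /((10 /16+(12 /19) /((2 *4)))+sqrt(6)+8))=-1216 /15544250043+184832 *sqrt(6) /20565042806889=-0.00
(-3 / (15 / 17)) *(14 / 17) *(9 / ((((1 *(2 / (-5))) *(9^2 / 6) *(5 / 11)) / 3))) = 154 / 5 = 30.80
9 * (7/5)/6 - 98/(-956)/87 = 218449/103965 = 2.10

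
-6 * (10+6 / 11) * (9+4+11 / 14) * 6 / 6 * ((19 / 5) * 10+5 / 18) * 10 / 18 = -18548.98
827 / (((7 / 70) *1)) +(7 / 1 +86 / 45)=372551 / 45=8278.91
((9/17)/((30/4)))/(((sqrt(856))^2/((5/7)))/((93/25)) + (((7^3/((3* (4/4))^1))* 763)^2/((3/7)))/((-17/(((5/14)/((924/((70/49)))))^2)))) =0.02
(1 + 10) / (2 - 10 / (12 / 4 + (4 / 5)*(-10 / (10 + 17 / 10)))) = -4.75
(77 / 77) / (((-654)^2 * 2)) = 1 / 855432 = 0.00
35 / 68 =0.51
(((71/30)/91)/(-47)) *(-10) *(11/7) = 781/89817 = 0.01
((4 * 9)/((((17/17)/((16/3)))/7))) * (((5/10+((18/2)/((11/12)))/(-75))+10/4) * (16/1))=16966656/275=61696.93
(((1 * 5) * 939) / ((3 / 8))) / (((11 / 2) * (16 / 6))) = 9390 / 11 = 853.64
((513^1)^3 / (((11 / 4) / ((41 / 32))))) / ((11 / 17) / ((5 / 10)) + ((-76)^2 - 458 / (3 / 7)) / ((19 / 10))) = 5363641336113 / 211375472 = 25374.95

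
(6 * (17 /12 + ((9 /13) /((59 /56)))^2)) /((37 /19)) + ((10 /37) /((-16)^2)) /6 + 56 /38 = 2277045985247 /317619584256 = 7.17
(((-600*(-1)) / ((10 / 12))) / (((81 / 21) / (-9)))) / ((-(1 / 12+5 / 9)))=60480 / 23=2629.57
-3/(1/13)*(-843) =32877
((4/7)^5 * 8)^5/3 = 36893488147419103232/4023205858991894702421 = 0.01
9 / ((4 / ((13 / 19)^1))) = 117 / 76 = 1.54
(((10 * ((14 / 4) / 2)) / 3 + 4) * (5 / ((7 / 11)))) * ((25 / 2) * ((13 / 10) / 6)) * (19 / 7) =4007575 / 7056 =567.97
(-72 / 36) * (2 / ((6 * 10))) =-1 / 15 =-0.07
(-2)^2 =4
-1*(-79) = 79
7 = 7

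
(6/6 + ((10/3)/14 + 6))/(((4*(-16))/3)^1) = -19/56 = -0.34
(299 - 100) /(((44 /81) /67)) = 1079973 /44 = 24544.84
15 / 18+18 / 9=2.83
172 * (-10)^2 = 17200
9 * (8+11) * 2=342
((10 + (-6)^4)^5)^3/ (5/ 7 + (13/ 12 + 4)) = 4607092586523924074484970605771572867654260752384/ 487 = 9460149048303745532823348000000000000000000000.00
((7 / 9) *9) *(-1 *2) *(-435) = 6090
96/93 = 32/31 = 1.03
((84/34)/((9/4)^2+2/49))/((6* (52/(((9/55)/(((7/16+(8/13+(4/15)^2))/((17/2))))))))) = 4445280/2315110633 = 0.00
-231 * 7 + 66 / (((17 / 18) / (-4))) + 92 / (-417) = -13446061 / 7089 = -1896.75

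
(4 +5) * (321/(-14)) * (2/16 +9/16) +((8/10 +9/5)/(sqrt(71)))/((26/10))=-31779/224 +sqrt(71)/71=-141.75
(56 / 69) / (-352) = -7 / 3036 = -0.00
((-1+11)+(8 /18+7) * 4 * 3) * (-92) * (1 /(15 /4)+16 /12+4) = -767648 /15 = -51176.53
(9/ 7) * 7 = 9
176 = 176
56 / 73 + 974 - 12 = 70282 / 73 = 962.77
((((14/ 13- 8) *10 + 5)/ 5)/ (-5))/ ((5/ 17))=2839/ 325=8.74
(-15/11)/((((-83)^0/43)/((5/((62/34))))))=-54825/341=-160.78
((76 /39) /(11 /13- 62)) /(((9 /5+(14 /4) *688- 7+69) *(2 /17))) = -38 /346779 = -0.00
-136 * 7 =-952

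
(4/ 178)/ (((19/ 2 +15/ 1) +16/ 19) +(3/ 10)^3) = 38000/ 42899157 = 0.00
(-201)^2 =40401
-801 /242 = -3.31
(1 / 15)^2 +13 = 2926 / 225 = 13.00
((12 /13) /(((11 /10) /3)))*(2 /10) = 0.50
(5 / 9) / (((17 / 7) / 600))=7000 / 51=137.25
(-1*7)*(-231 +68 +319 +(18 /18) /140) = -21841 /20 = -1092.05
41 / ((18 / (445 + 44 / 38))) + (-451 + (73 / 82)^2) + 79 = 741670805 / 1149804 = 645.04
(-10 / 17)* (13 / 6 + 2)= -125 / 51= -2.45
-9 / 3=-3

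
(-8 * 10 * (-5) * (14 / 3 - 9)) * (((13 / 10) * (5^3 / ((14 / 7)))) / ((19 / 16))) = -6760000 / 57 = -118596.49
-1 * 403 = -403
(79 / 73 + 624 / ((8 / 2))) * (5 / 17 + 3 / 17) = 91736 / 1241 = 73.92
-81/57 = -27/19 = -1.42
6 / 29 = 0.21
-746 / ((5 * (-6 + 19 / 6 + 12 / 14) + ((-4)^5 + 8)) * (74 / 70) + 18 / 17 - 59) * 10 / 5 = 37285080 / 28549673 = 1.31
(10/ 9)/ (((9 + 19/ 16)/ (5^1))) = 0.55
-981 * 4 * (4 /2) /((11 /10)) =-78480 /11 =-7134.55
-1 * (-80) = 80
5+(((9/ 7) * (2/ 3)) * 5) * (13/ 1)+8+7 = 530/ 7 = 75.71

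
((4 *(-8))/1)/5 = -32/5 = -6.40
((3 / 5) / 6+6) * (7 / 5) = 427 / 50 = 8.54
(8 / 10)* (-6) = -4.80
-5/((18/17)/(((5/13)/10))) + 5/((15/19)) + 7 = 6155/468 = 13.15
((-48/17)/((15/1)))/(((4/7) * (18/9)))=-14/85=-0.16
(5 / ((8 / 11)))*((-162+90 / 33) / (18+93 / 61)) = -22265 / 397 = -56.08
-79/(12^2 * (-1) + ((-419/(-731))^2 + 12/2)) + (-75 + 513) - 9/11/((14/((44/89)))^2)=12522656167068193/28553197763153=438.57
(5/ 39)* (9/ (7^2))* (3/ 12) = 15/ 2548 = 0.01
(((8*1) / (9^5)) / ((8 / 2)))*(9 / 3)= 2 / 19683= 0.00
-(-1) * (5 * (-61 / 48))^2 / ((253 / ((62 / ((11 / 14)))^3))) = 950558566825 / 12122748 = 78411.15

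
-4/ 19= -0.21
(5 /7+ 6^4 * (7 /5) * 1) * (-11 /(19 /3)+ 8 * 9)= 16962243 /133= 127535.66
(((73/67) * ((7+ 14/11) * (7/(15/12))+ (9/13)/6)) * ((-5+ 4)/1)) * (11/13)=-4848149/113230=-42.82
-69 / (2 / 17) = -586.50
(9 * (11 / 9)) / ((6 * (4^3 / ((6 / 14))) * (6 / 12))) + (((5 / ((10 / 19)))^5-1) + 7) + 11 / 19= 658698543 / 8512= 77384.70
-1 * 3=-3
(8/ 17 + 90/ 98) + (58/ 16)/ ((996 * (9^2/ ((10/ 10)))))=746761213/ 537624864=1.39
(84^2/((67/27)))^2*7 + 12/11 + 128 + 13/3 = 8384123680331/148137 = 56597093.77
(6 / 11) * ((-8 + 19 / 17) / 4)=-351 / 374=-0.94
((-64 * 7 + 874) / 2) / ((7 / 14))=426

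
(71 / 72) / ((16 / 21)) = 497 / 384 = 1.29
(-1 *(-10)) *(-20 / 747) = -200 / 747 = -0.27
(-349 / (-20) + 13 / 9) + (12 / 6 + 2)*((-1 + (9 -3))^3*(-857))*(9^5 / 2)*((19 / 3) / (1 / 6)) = -480747433481.11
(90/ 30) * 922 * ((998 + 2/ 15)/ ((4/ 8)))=27608368/ 5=5521673.60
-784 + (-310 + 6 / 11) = -12028 / 11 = -1093.45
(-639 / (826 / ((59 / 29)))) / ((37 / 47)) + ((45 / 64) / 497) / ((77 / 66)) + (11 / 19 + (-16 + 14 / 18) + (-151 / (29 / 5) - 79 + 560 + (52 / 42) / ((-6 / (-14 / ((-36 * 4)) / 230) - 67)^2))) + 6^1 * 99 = 210150188492048251905989 / 203569955136424193184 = 1032.32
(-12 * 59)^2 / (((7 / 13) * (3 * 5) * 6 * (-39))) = -27848 / 105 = -265.22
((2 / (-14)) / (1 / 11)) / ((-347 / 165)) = 0.75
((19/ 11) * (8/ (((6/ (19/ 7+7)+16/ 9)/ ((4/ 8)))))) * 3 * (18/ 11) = 1255824/ 88693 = 14.16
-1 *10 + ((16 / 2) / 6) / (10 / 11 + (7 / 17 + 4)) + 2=-23132 / 2985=-7.75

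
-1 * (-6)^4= -1296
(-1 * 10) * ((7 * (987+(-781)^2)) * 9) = -384897240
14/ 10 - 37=-178/ 5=-35.60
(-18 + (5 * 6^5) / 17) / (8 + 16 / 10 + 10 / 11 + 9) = 2121570 / 18241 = 116.31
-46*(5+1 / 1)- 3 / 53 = -14631 / 53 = -276.06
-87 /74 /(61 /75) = -6525 /4514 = -1.45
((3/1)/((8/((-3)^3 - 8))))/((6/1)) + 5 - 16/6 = 7/48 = 0.15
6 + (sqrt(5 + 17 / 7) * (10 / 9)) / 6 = 10 * sqrt(91) / 189 + 6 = 6.50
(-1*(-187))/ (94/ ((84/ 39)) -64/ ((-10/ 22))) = 13090/ 12911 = 1.01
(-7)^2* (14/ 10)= 343/ 5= 68.60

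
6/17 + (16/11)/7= 734/1309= 0.56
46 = 46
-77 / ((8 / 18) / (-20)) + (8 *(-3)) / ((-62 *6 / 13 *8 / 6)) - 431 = 188147 / 62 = 3034.63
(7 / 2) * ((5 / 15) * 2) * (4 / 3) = 28 / 9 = 3.11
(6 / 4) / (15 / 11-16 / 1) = -33 / 322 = -0.10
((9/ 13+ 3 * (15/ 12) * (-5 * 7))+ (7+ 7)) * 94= -284867/ 26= -10956.42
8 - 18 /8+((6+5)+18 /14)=505 /28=18.04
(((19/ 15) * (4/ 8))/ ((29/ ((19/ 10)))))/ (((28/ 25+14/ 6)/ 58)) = 0.70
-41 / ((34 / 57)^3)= -7592913 / 39304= -193.18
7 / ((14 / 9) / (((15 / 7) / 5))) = 1.93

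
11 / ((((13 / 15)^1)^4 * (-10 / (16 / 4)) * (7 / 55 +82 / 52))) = -24502500 / 5354089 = -4.58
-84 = -84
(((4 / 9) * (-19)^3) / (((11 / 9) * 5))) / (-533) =0.94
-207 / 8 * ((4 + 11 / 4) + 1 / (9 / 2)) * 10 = -28865 / 16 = -1804.06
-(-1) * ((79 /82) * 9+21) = 2433 /82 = 29.67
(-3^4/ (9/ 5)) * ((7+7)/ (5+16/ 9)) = -5670/ 61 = -92.95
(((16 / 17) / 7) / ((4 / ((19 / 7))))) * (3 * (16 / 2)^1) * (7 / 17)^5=625632 / 24137569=0.03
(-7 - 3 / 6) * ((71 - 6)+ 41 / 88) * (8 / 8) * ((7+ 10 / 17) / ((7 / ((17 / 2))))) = -1592505 / 352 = -4524.16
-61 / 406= -0.15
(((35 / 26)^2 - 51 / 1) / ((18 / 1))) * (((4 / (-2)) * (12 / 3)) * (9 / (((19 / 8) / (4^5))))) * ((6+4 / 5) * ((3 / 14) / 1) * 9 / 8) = 15628502016 / 112385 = 139062.17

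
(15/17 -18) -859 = -14894/17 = -876.12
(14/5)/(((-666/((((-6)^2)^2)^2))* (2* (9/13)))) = -943488/185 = -5099.94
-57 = -57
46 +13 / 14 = 657 / 14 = 46.93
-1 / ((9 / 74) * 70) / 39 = -37 / 12285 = -0.00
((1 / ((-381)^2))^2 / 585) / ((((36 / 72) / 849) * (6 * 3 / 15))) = 283 / 2465390762757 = 0.00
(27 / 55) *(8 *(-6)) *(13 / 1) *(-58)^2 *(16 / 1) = -906826752 / 55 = -16487759.13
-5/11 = -0.45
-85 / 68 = -1.25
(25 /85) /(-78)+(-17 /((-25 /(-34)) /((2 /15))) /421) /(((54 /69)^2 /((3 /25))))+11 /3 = 172462173473 /47102006250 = 3.66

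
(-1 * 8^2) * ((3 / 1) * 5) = -960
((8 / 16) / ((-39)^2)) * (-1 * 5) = -5 / 3042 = -0.00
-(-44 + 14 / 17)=734 / 17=43.18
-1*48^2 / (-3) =768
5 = 5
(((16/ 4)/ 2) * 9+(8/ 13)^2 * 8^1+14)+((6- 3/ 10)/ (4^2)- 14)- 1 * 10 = 307873/ 27040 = 11.39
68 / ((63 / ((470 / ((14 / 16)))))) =255680 / 441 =579.77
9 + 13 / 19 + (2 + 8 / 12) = 704 / 57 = 12.35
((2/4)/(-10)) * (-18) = 9/10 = 0.90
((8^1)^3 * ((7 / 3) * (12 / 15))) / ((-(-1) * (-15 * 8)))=-1792 / 225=-7.96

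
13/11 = 1.18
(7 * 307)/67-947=-914.93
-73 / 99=-0.74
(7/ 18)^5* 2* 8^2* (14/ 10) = 470596/ 295245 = 1.59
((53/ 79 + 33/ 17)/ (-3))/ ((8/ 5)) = -4385/ 8058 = -0.54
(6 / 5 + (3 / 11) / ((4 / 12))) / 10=111 / 550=0.20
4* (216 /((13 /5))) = 4320 /13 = 332.31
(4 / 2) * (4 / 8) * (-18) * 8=-144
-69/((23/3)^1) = -9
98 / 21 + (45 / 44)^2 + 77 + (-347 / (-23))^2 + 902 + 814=6225757739 / 3072432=2026.33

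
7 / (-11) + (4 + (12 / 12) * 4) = 81 / 11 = 7.36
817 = 817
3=3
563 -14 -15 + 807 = 1341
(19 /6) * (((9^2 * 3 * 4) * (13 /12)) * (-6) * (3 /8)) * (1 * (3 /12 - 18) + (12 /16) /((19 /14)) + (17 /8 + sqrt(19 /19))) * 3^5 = 1641975543 /64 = 25655867.86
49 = 49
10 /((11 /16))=160 /11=14.55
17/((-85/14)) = -14/5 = -2.80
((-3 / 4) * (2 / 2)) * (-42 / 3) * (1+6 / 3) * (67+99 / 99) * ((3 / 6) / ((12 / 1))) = 357 / 4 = 89.25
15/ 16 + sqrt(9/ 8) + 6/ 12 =3* sqrt(2)/ 4 + 23/ 16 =2.50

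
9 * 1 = 9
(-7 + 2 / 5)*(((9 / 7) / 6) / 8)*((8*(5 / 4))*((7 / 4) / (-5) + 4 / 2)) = -3267 / 1120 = -2.92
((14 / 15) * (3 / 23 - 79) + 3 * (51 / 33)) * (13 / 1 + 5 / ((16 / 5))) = -60990313 / 60720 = -1004.45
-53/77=-0.69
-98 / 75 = -1.31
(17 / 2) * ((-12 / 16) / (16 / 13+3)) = -1.51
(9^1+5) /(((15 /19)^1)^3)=96026 /3375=28.45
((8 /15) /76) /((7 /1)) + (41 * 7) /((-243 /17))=-3244373 /161595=-20.08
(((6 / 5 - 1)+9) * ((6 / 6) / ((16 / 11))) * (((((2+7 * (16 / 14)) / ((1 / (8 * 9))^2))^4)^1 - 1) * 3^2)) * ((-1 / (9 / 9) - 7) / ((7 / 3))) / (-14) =49333764551249756153169 / 490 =100681152145407665618.71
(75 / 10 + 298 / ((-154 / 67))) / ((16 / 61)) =-1147471 / 2464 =-465.69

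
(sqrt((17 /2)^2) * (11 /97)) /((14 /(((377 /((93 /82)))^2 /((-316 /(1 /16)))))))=-44677824763 /29692224576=-1.50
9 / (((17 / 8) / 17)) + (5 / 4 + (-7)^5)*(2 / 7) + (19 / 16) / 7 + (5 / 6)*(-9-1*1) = -1591903 / 336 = -4737.81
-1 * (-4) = 4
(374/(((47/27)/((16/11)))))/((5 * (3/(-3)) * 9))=-1632/235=-6.94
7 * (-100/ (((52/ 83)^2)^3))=-57214565339575/ 4942652416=-11575.68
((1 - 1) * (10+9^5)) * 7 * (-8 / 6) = 0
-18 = -18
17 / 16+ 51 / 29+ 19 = 10125 / 464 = 21.82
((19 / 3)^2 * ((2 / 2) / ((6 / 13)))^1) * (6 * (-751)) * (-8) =3132838.22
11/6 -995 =-5959/6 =-993.17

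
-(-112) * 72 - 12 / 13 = 104820 / 13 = 8063.08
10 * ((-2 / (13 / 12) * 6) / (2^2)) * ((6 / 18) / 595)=-24 / 1547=-0.02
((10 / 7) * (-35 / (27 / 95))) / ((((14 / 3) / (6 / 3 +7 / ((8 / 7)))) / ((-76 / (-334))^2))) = -15.86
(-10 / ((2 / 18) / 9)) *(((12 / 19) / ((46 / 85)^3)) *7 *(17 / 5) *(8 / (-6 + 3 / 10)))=473564070000 / 4392287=107817.20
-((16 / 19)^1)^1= -16 / 19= -0.84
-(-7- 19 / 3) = 40 / 3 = 13.33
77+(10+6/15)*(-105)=-1015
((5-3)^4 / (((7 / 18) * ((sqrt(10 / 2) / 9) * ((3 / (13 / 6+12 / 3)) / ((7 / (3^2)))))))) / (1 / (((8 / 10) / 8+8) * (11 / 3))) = 7863.09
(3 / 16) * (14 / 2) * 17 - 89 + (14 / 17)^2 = -305227 / 4624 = -66.01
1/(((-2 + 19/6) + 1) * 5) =6/65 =0.09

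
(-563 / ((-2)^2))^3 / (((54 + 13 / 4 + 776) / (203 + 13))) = -1606081923 / 2222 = -722809.15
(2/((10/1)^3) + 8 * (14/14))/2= 4001/1000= 4.00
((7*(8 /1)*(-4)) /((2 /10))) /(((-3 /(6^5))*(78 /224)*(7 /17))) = 263208960 /13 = 20246843.08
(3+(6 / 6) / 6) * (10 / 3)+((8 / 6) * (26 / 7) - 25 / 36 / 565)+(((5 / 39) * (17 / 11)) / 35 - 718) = -408653915 / 581724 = -702.49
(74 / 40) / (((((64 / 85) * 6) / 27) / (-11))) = -121.62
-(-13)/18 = 13/18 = 0.72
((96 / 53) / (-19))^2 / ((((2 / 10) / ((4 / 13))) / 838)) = 154460160 / 13182637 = 11.72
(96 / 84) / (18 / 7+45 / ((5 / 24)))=4 / 765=0.01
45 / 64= 0.70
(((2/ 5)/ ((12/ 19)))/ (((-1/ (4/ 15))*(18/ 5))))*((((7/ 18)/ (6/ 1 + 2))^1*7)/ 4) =-931/ 233280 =-0.00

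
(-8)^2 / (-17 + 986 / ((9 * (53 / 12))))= 8.20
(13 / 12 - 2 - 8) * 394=-21079 / 6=-3513.17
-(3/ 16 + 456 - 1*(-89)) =-8723/ 16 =-545.19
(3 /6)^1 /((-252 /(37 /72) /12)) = -37 /3024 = -0.01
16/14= 8/7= 1.14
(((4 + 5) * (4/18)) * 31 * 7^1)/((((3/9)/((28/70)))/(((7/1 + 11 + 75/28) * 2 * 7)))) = 753858/5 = 150771.60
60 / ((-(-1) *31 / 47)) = 2820 / 31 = 90.97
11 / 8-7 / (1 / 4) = -213 / 8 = -26.62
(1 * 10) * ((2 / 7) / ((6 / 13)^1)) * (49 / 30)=91 / 9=10.11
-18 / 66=-3 / 11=-0.27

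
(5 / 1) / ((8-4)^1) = 5 / 4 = 1.25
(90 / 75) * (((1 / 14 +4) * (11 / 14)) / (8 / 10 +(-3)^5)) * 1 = -1881 / 118678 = -0.02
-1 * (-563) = 563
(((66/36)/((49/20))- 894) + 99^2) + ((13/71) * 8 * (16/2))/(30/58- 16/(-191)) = 310175134457/34744773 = 8927.25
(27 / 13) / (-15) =-9 / 65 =-0.14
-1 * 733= -733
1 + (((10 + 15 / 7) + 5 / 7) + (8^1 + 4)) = 181 / 7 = 25.86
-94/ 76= -47/ 38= -1.24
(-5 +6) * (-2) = -2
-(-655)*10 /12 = 3275 /6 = 545.83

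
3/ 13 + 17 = 224/ 13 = 17.23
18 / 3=6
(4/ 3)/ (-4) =-1/ 3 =-0.33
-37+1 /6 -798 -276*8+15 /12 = -36499 /12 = -3041.58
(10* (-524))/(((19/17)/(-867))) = 4064861.05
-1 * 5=-5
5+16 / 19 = 111 / 19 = 5.84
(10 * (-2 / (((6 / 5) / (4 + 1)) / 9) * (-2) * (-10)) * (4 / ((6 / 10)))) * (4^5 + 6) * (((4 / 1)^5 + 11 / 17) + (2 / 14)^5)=-30154398450000000 / 285719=-105538653187.22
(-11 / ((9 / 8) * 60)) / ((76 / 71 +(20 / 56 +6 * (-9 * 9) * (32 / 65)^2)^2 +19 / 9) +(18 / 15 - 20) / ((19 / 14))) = -20767017271000 / 1756024086165349443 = -0.00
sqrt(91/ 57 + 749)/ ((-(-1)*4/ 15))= 5*sqrt(152418)/ 19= 102.74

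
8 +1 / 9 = 73 / 9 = 8.11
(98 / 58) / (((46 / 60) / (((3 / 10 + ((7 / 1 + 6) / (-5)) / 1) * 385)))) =-56595 / 29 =-1951.55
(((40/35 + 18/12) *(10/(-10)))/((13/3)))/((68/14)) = -111/884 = -0.13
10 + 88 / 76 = 212 / 19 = 11.16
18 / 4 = 9 / 2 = 4.50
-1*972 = -972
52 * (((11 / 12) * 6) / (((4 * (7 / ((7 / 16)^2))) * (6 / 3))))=1001 / 1024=0.98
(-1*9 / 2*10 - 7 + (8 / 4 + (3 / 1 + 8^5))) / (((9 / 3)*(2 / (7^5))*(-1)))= -183313949 / 2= -91656974.50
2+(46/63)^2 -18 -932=-3760496/3969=-947.47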